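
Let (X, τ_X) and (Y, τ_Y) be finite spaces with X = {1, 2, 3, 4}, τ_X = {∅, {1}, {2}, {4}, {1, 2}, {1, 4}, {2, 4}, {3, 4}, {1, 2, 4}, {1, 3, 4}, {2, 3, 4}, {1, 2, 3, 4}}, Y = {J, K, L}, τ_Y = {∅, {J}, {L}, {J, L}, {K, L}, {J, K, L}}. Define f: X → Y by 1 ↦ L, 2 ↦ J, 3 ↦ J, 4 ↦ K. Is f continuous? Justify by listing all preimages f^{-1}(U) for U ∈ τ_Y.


f is NOT continuous.

Compute f^{-1}(U) for each U ∈ τ_Y:
  U = ∅: f^{-1}(U) = ∅ ∈ τ_X ✓.
  U = {J}: f^{-1}(U) = {2, 3} ∉ τ_X ✗.
  U = {L}: f^{-1}(U) = {1} ∈ τ_X ✓.
  U = {J, L}: f^{-1}(U) = {1, 2, 3} ∉ τ_X ✗.
  U = {K, L}: f^{-1}(U) = {1, 4} ∈ τ_X ✓.
  U = {J, K, L}: f^{-1}(U) = {1, 2, 3, 4} ∈ τ_X ✓.
Found U = {J} with f^{-1}(U) = {2, 3} not in τ_X. Therefore f is NOT continuous.


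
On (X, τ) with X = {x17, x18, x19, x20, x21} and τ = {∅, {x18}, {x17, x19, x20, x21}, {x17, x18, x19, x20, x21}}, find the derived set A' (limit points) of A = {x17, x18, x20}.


A' = {x17, x19, x20, x21}

For each x ∈ X, list the open sets U ∈ τ with x ∈ U, then check whether U ∩ (A ∖ {x}) ≠ ∅ for every such U.
  x = x17: opens ∋ x are {x17, x19, x20, x21}, {x17, x18, x19, x20, x21}; each meets A ∖ {x17}, so x IS a limit point.
  x = x18: open {x18} ∋ x has {x18} ∩ (A ∖ {x18}) = ∅, so x is NOT a limit point.
  x = x19: opens ∋ x are {x17, x19, x20, x21}, {x17, x18, x19, x20, x21}; each meets A ∖ {x19}, so x IS a limit point.
  x = x20: opens ∋ x are {x17, x19, x20, x21}, {x17, x18, x19, x20, x21}; each meets A ∖ {x20}, so x IS a limit point.
  x = x21: opens ∋ x are {x17, x19, x20, x21}, {x17, x18, x19, x20, x21}; each meets A ∖ {x21}, so x IS a limit point.
Collecting: A' = {x17, x19, x20, x21}.


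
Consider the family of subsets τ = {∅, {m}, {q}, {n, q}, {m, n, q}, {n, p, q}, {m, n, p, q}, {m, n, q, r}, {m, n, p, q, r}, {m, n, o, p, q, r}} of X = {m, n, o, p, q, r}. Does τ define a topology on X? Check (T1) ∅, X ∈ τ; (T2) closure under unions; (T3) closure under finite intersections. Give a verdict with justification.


τ is NOT a topology on X.

Axiom (T1): ∅ ∈ τ? Yes; X ∈ τ? Yes.
Axiom (T2/T3): check pairwise unions and intersections of members of τ.
Counterexample for (T2): {m} ∪ {q} = {m, q} ∉ τ. Therefore τ is NOT a topology.


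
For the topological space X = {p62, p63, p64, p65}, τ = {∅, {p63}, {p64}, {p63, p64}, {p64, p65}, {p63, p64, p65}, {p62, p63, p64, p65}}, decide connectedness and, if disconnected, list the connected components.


(X, τ) is connected.

Find clopen sets (U ∈ τ with X ∖ U ∈ τ):
  U = ∅, X ∖ U = {p62, p63, p64, p65} — both open, so U is clopen.
  U = {p62, p63, p64, p65}, X ∖ U = ∅ — both open, so U is clopen.
Only trivial clopens (∅ and X) exist, so (X, τ) is connected.
Compute connected components by grouping points that agree on all clopens:
  component: {p62, p63, p64, p65}


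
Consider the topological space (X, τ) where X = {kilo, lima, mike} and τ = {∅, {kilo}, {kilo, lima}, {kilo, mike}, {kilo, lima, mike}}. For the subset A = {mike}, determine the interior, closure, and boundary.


int(A) = ∅, cl(A) = {mike}, ∂A = {mike}.

Closed sets in (X, τ) are complements of opens:
  closed(X, τ) = {∅, {lima}, {mike}, {lima, mike}, {kilo, lima, mike}}.
int(A) = ⋃ {U ∈ τ : U ⊆ A}. Opens contained in A: ∅.
Taking the union of these: int(A) = ∅.
cl(A) = ⋂ {C closed : A ⊆ C}. Closed sets containing A: {mike}, {lima, mike}, {kilo, lima, mike}.
Intersecting these: cl(A) = {mike}.
∂A = cl(A) ∖ int(A) = {mike} ∖ ∅ = {mike}.


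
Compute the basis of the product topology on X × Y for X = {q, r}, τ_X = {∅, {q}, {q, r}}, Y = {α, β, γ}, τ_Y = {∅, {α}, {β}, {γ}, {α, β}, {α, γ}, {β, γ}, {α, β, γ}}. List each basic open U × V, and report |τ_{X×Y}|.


Basis B = {∅ × ∅, {q} × {α}, {q} × {β}, {q} × {γ}, {q} × {α, β}, {q} × {α, γ}, {q, r} × {α}, {q} × {β, γ}, {q, r} × {β}, {q, r} × {γ}, {q} × {α, β, γ}, {q, r} × {α, β}, {q, r} × {α, γ}, {q, r} × {β, γ}, {q, r} × {α, β, γ}}; |τ_{X×Y}| = 27.

Enumerate products U × V with U ∈ τ_X, V ∈ τ_Y (deduplicated):
  ∅ × ∅ = {} (∅)
  {q} × {α} = {(q,α)}
  {q} × {β} = {(q,β)}
  {q} × {γ} = {(q,γ)}
  {q} × {α, β} = {(q,α), (q,β)}
  {q} × {α, γ} = {(q,α), (q,γ)}
  {q, r} × {α} = {(q,α), (r,α)}
  {q} × {β, γ} = {(q,β), (q,γ)}
  {q, r} × {β} = {(q,β), (r,β)}
  {q, r} × {γ} = {(q,γ), (r,γ)}
  {q} × {α, β, γ} = {(q,α), (q,β), (q,γ)}
  {q, r} × {α, β} = {(q,α), (q,β), (r,α), (r,β)}
  {q, r} × {α, γ} = {(q,α), (q,γ), (r,α), (r,γ)}
  {q, r} × {β, γ} = {(q,β), (q,γ), (r,β), (r,γ)}
  {q, r} × {α, β, γ} = {(q,α), (q,β), (q,γ), (r,α), (r,β), (r,γ)}
These 15 distinct sets form the basis B.
Close under arbitrary unions to get τ_{X×Y}; counting gives |τ_{X×Y}| = 27.


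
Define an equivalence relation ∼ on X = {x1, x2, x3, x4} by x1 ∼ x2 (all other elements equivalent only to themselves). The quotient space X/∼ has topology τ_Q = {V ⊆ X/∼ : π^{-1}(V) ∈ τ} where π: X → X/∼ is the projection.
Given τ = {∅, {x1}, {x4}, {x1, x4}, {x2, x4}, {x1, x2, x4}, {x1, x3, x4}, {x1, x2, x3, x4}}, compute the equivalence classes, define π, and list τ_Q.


X/∼ = {[x1=x2], [x3], [x4]}; |τ_Q| = 4.

Equivalence classes: [x1=x2], [x3], [x4].
Quotient map π: X → X/∼ sends x1 ↦ [x1=x2], x2 ↦ [x1=x2], x3 ↦ [x3], x4 ↦ [x4].
For each subset V ⊆ X/∼, compute π^{-1}(V) ⊆ X and check whether π^{-1}(V) ∈ τ. V is open in τ_Q iff π^{-1}(V) ∈ τ.
  V = {}: π^{-1}(V) = ∅ ∈ τ ✓.
  V = {[x1=x2]}: π^{-1}(V) = {x1, x2} ∉ τ ✗.
  V = {[x3]}: π^{-1}(V) = {x3} ∉ τ ✗.
  V = {[x1=x2], [x3]}: π^{-1}(V) = {x1, x2, x3} ∉ τ ✗.
  V = {[x4]}: π^{-1}(V) = {x4} ∈ τ ✓.
  V = {[x1=x2], [x4]}: π^{-1}(V) = {x1, x2, x4} ∈ τ ✓.
  V = {[x3], [x4]}: π^{-1}(V) = {x3, x4} ∉ τ ✗.
  V = {[x1=x2], [x3], [x4]}: π^{-1}(V) = {x1, x2, x3, x4} ∈ τ ✓.
Open sets in the quotient: τ_Q = {{}, {[x4]}, {[x1=x2], [x4]}, {[x1=x2], [x3], [x4]}} (4 elements).


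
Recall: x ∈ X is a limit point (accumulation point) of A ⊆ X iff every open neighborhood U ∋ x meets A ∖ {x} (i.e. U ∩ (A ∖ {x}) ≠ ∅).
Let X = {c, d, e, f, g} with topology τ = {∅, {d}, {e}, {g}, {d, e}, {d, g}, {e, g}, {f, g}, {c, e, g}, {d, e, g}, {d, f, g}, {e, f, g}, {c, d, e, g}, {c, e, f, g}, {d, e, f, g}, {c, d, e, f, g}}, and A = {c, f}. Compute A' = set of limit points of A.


A' = ∅

For each x ∈ X, list the open sets U ∈ τ with x ∈ U, then check whether U ∩ (A ∖ {x}) ≠ ∅ for every such U.
  x = c: open {c, e, g} ∋ x has {c, e, g} ∩ (A ∖ {c}) = ∅, so x is NOT a limit point.
  x = d: open {d} ∋ x has {d} ∩ (A ∖ {d}) = ∅, so x is NOT a limit point.
  x = e: open {e} ∋ x has {e} ∩ (A ∖ {e}) = ∅, so x is NOT a limit point.
  x = f: open {f, g} ∋ x has {f, g} ∩ (A ∖ {f}) = ∅, so x is NOT a limit point.
  x = g: open {g} ∋ x has {g} ∩ (A ∖ {g}) = ∅, so x is NOT a limit point.
Collecting: A' = ∅.


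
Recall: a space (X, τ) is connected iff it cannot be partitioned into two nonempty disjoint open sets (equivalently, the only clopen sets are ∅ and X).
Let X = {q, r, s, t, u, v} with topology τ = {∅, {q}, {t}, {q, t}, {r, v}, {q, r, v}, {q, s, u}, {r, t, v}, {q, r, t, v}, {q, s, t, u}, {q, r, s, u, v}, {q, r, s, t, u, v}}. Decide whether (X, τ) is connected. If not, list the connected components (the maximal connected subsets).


(X, τ) is disconnected; components = [{t}, {r, v}, {q, s, u}].

Find clopen sets (U ∈ τ with X ∖ U ∈ τ):
  U = ∅, X ∖ U = {q, r, s, t, u, v} — both open, so U is clopen.
  U = {t}, X ∖ U = {q, r, s, u, v} — both open, so U is clopen.
  U = {r, v}, X ∖ U = {q, s, t, u} — both open, so U is clopen.
  U = {q, s, u}, X ∖ U = {r, t, v} — both open, so U is clopen.
  U = {r, t, v}, X ∖ U = {q, s, u} — both open, so U is clopen.
  U = {q, s, t, u}, X ∖ U = {r, v} — both open, so U is clopen.
  U = {q, r, s, u, v}, X ∖ U = {t} — both open, so U is clopen.
  U = {q, r, s, t, u, v}, X ∖ U = ∅ — both open, so U is clopen.
Nontrivial clopen(s) exist: e.g. {t}. So (X, τ) is disconnected.
Compute connected components by grouping points that agree on all clopens:
  component: {t}
  component: {r, v}
  component: {q, s, u}


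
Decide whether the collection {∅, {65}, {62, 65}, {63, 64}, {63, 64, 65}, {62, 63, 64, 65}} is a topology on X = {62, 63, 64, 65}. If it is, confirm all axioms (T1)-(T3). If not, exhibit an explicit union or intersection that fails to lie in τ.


τ IS a topology on X.

Axiom (T1): ∅ ∈ τ? Yes; X ∈ τ? Yes.
Axiom (T2/T3): check pairwise unions and intersections of members of τ.
All pairwise intersections and unions checked — each lies in τ. Therefore τ satisfies (T1), (T2), (T3): it IS a topology on X.


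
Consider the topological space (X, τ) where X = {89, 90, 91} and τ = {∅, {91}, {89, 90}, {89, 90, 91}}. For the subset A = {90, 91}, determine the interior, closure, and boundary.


int(A) = {91}, cl(A) = {89, 90, 91}, ∂A = {89, 90}.

Closed sets in (X, τ) are complements of opens:
  closed(X, τ) = {∅, {91}, {89, 90}, {89, 90, 91}}.
int(A) = ⋃ {U ∈ τ : U ⊆ A}. Opens contained in A: ∅, {91}.
Taking the union of these: int(A) = {91}.
cl(A) = ⋂ {C closed : A ⊆ C}. Closed sets containing A: {89, 90, 91}.
Intersecting these: cl(A) = {89, 90, 91}.
∂A = cl(A) ∖ int(A) = {89, 90, 91} ∖ {91} = {89, 90}.


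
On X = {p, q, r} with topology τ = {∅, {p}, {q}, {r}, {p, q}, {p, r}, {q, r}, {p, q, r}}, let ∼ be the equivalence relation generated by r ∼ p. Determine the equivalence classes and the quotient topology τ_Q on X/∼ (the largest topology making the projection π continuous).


X/∼ = {[p=r], [q]}; |τ_Q| = 4.

Equivalence classes: [p=r], [q].
Quotient map π: X → X/∼ sends p ↦ [p=r], q ↦ [q], r ↦ [p=r].
For each subset V ⊆ X/∼, compute π^{-1}(V) ⊆ X and check whether π^{-1}(V) ∈ τ. V is open in τ_Q iff π^{-1}(V) ∈ τ.
  V = {}: π^{-1}(V) = ∅ ∈ τ ✓.
  V = {[p=r]}: π^{-1}(V) = {p, r} ∈ τ ✓.
  V = {[q]}: π^{-1}(V) = {q} ∈ τ ✓.
  V = {[p=r], [q]}: π^{-1}(V) = {p, q, r} ∈ τ ✓.
Open sets in the quotient: τ_Q = {{}, {[p=r]}, {[q]}, {[p=r], [q]}} (4 elements).


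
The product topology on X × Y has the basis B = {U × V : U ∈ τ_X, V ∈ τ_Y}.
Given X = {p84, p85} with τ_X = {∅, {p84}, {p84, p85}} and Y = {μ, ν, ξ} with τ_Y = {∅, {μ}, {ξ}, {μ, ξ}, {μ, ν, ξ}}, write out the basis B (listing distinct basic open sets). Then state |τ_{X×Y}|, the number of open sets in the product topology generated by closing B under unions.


Basis B = {∅ × ∅, {p84} × {μ}, {p84} × {ξ}, {p84} × {μ, ξ}, {p84, p85} × {μ}, {p84, p85} × {ξ}, {p84} × {μ, ν, ξ}, {p84, p85} × {μ, ξ}, {p84, p85} × {μ, ν, ξ}}; |τ_{X×Y}| = 14.

Enumerate products U × V with U ∈ τ_X, V ∈ τ_Y (deduplicated):
  ∅ × ∅ = {} (∅)
  {p84} × {μ} = {(p84,μ)}
  {p84} × {ξ} = {(p84,ξ)}
  {p84} × {μ, ξ} = {(p84,μ), (p84,ξ)}
  {p84, p85} × {μ} = {(p84,μ), (p85,μ)}
  {p84, p85} × {ξ} = {(p84,ξ), (p85,ξ)}
  {p84} × {μ, ν, ξ} = {(p84,μ), (p84,ν), (p84,ξ)}
  {p84, p85} × {μ, ξ} = {(p84,μ), (p84,ξ), (p85,μ), (p85,ξ)}
  {p84, p85} × {μ, ν, ξ} = {(p84,μ), (p84,ν), (p84,ξ), (p85,μ), (p85,ν), (p85,ξ)}
These 9 distinct sets form the basis B.
Close under arbitrary unions to get τ_{X×Y}; counting gives |τ_{X×Y}| = 14.


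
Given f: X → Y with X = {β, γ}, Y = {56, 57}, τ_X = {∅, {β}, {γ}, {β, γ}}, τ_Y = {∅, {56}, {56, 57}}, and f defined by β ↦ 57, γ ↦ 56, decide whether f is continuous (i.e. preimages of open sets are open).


f IS continuous.

Compute f^{-1}(U) for each U ∈ τ_Y:
  U = ∅: f^{-1}(U) = ∅ ∈ τ_X ✓.
  U = {56}: f^{-1}(U) = {γ} ∈ τ_X ✓.
  U = {56, 57}: f^{-1}(U) = {β, γ} ∈ τ_X ✓.
Every preimage lies in τ_X, so f IS continuous.


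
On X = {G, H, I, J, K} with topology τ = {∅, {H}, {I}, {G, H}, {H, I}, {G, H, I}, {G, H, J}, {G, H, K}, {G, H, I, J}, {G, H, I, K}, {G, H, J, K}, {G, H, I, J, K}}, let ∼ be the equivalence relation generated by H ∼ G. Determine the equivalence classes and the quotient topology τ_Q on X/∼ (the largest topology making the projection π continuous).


X/∼ = {[G=H], [I], [J], [K]}; |τ_Q| = 10.

Equivalence classes: [G=H], [I], [J], [K].
Quotient map π: X → X/∼ sends G ↦ [G=H], H ↦ [G=H], I ↦ [I], J ↦ [J], K ↦ [K].
For each subset V ⊆ X/∼, compute π^{-1}(V) ⊆ X and check whether π^{-1}(V) ∈ τ. V is open in τ_Q iff π^{-1}(V) ∈ τ.
  V = {}: π^{-1}(V) = ∅ ∈ τ ✓.
  V = {[G=H]}: π^{-1}(V) = {G, H} ∈ τ ✓.
  V = {[I]}: π^{-1}(V) = {I} ∈ τ ✓.
  V = {[G=H], [I]}: π^{-1}(V) = {G, H, I} ∈ τ ✓.
  V = {[J]}: π^{-1}(V) = {J} ∉ τ ✗.
  V = {[G=H], [J]}: π^{-1}(V) = {G, H, J} ∈ τ ✓.
  V = {[I], [J]}: π^{-1}(V) = {I, J} ∉ τ ✗.
  V = {[G=H], [I], [J]}: π^{-1}(V) = {G, H, I, J} ∈ τ ✓.
  V = {[K]}: π^{-1}(V) = {K} ∉ τ ✗.
  V = {[G=H], [K]}: π^{-1}(V) = {G, H, K} ∈ τ ✓.
  V = {[I], [K]}: π^{-1}(V) = {I, K} ∉ τ ✗.
  V = {[G=H], [I], [K]}: π^{-1}(V) = {G, H, I, K} ∈ τ ✓.
  V = {[J], [K]}: π^{-1}(V) = {J, K} ∉ τ ✗.
  V = {[G=H], [J], [K]}: π^{-1}(V) = {G, H, J, K} ∈ τ ✓.
  V = {[I], [J], [K]}: π^{-1}(V) = {I, J, K} ∉ τ ✗.
  V = {[G=H], [I], [J], [K]}: π^{-1}(V) = {G, H, I, J, K} ∈ τ ✓.
Open sets in the quotient: τ_Q = {{}, {[G=H]}, {[I]}, {[G=H], [I]}, {[G=H], [J]}, {[G=H], [I], [J]}, {[G=H], [K]}, {[G=H], [I], [K]}, {[G=H], [J], [K]}, {[G=H], [I], [J], [K]}} (10 elements).


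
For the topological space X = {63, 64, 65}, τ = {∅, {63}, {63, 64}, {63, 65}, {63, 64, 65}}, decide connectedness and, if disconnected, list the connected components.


(X, τ) is connected.

Find clopen sets (U ∈ τ with X ∖ U ∈ τ):
  U = ∅, X ∖ U = {63, 64, 65} — both open, so U is clopen.
  U = {63, 64, 65}, X ∖ U = ∅ — both open, so U is clopen.
Only trivial clopens (∅ and X) exist, so (X, τ) is connected.
Compute connected components by grouping points that agree on all clopens:
  component: {63, 64, 65}


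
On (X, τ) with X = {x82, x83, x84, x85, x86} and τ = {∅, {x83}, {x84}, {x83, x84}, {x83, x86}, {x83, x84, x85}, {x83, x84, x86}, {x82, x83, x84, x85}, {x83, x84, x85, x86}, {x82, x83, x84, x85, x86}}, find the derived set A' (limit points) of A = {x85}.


A' = {x82}

For each x ∈ X, list the open sets U ∈ τ with x ∈ U, then check whether U ∩ (A ∖ {x}) ≠ ∅ for every such U.
  x = x82: opens ∋ x are {x82, x83, x84, x85}, {x82, x83, x84, x85, x86}; each meets A ∖ {x82}, so x IS a limit point.
  x = x83: open {x83} ∋ x has {x83} ∩ (A ∖ {x83}) = ∅, so x is NOT a limit point.
  x = x84: open {x84} ∋ x has {x84} ∩ (A ∖ {x84}) = ∅, so x is NOT a limit point.
  x = x85: open {x83, x84, x85} ∋ x has {x83, x84, x85} ∩ (A ∖ {x85}) = ∅, so x is NOT a limit point.
  x = x86: open {x83, x86} ∋ x has {x83, x86} ∩ (A ∖ {x86}) = ∅, so x is NOT a limit point.
Collecting: A' = {x82}.


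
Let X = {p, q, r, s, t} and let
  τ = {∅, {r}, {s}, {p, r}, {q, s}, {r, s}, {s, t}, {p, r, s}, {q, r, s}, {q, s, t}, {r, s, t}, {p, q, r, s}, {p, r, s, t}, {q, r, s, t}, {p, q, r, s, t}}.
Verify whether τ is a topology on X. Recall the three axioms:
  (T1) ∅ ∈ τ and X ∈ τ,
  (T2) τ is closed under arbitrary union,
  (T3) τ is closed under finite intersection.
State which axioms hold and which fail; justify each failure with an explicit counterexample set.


τ IS a topology on X.

Axiom (T1): ∅ ∈ τ? Yes; X ∈ τ? Yes.
Axiom (T2/T3): check pairwise unions and intersections of members of τ.
All pairwise intersections and unions checked — each lies in τ. Therefore τ satisfies (T1), (T2), (T3): it IS a topology on X.


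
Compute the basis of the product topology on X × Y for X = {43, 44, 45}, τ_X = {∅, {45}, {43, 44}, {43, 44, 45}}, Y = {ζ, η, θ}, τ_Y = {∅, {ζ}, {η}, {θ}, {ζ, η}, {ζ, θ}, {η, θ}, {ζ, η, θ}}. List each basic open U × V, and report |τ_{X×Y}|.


Basis B = {∅ × ∅, {45} × {ζ}, {45} × {η}, {45} × {θ}, {43, 44} × {ζ}, {43, 44} × {η}, {43, 44} × {θ}, {45} × {ζ, η}, {45} × {ζ, θ}, {45} × {η, θ}, {43, 44, 45} × {ζ}, {43, 44, 45} × {η}, {43, 44, 45} × {θ}, {45} × {ζ, η, θ}, {43, 44} × {ζ, η}, {43, 44} × {ζ, θ}, {43, 44} × {η, θ}, {43, 44} × {ζ, η, θ}, {43, 44, 45} × {ζ, η}, {43, 44, 45} × {ζ, θ}, {43, 44, 45} × {η, θ}, {43, 44, 45} × {ζ, η, θ}}; |τ_{X×Y}| = 64.

Enumerate products U × V with U ∈ τ_X, V ∈ τ_Y (deduplicated):
  ∅ × ∅ = {} (∅)
  {45} × {ζ} = {(45,ζ)}
  {45} × {η} = {(45,η)}
  {45} × {θ} = {(45,θ)}
  {43, 44} × {ζ} = {(43,ζ), (44,ζ)}
  {43, 44} × {η} = {(43,η), (44,η)}
  {43, 44} × {θ} = {(43,θ), (44,θ)}
  {45} × {ζ, η} = {(45,ζ), (45,η)}
  {45} × {ζ, θ} = {(45,ζ), (45,θ)}
  {45} × {η, θ} = {(45,η), (45,θ)}
  {43, 44, 45} × {ζ} = {(43,ζ), (44,ζ), (45,ζ)}
  {43, 44, 45} × {η} = {(43,η), (44,η), (45,η)}
  {43, 44, 45} × {θ} = {(43,θ), (44,θ), (45,θ)}
  {45} × {ζ, η, θ} = {(45,ζ), (45,η), (45,θ)}
  {43, 44} × {ζ, η} = {(43,ζ), (43,η), (44,ζ), (44,η)}
  {43, 44} × {ζ, θ} = {(43,ζ), (43,θ), (44,ζ), (44,θ)}
  {43, 44} × {η, θ} = {(43,η), (43,θ), (44,η), (44,θ)}
  {43, 44} × {ζ, η, θ} = {(43,ζ), (43,η), (43,θ), (44,ζ), (44,η), (44,θ)}
  {43, 44, 45} × {ζ, η} = {(43,ζ), (43,η), (44,ζ), (44,η), (45,ζ), (45,η)}
  {43, 44, 45} × {ζ, θ} = {(43,ζ), (43,θ), (44,ζ), (44,θ), (45,ζ), (45,θ)}
  {43, 44, 45} × {η, θ} = {(43,η), (43,θ), (44,η), (44,θ), (45,η), (45,θ)}
  {43, 44, 45} × {ζ, η, θ} = {(43,ζ), (43,η), (43,θ), (44,ζ), (44,η), (44,θ), (45,ζ), (45,η), (45,θ)}
These 22 distinct sets form the basis B.
Close under arbitrary unions to get τ_{X×Y}; counting gives |τ_{X×Y}| = 64.


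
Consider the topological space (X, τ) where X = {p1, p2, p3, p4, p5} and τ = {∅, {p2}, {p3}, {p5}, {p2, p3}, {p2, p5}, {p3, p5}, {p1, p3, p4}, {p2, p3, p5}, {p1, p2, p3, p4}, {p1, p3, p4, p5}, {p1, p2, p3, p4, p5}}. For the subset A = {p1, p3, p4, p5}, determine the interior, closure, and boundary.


int(A) = {p1, p3, p4, p5}, cl(A) = {p1, p3, p4, p5}, ∂A = ∅.

Closed sets in (X, τ) are complements of opens:
  closed(X, τ) = {∅, {p2}, {p5}, {p1, p4}, {p2, p5}, {p1, p2, p4}, {p1, p3, p4}, {p1, p4, p5}, {p1, p2, p3, p4}, {p1, p2, p4, p5}, {p1, p3, p4, p5}, {p1, p2, p3, p4, p5}}.
int(A) = ⋃ {U ∈ τ : U ⊆ A}. Opens contained in A: ∅, {p3}, {p5}, {p3, p5}, {p1, p3, p4}, {p1, p3, p4, p5}.
Taking the union of these: int(A) = {p1, p3, p4, p5}.
cl(A) = ⋂ {C closed : A ⊆ C}. Closed sets containing A: {p1, p3, p4, p5}, {p1, p2, p3, p4, p5}.
Intersecting these: cl(A) = {p1, p3, p4, p5}.
∂A = cl(A) ∖ int(A) = {p1, p3, p4, p5} ∖ {p1, p3, p4, p5} = ∅.


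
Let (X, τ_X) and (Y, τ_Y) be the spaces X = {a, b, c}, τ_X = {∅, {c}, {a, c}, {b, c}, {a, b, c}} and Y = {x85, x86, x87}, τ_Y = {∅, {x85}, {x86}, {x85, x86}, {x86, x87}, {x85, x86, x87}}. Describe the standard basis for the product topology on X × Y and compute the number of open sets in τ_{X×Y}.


Basis B = {∅ × ∅, {c} × {x85}, {c} × {x86}, {a, c} × {x85}, {a, c} × {x86}, {b, c} × {x85}, {b, c} × {x86}, {c} × {x85, x86}, {c} × {x86, x87}, {a, b, c} × {x85}, {a, b, c} × {x86}, {c} × {x85, x86, x87}, {a, c} × {x85, x86}, {a, c} × {x86, x87}, {b, c} × {x85, x86}, {b, c} × {x86, x87}, {a, c} × {x85, x86, x87}, {a, b, c} × {x85, x86}, {a, b, c} × {x86, x87}, {b, c} × {x85, x86, x87}, {a, b, c} × {x85, x86, x87}}; |τ_{X×Y}| = 70.

Enumerate products U × V with U ∈ τ_X, V ∈ τ_Y (deduplicated):
  ∅ × ∅ = {} (∅)
  {c} × {x85} = {(c,x85)}
  {c} × {x86} = {(c,x86)}
  {a, c} × {x85} = {(a,x85), (c,x85)}
  {a, c} × {x86} = {(a,x86), (c,x86)}
  {b, c} × {x85} = {(b,x85), (c,x85)}
  {b, c} × {x86} = {(b,x86), (c,x86)}
  {c} × {x85, x86} = {(c,x85), (c,x86)}
  {c} × {x86, x87} = {(c,x86), (c,x87)}
  {a, b, c} × {x85} = {(a,x85), (b,x85), (c,x85)}
  {a, b, c} × {x86} = {(a,x86), (b,x86), (c,x86)}
  {c} × {x85, x86, x87} = {(c,x85), (c,x86), (c,x87)}
  {a, c} × {x85, x86} = {(a,x85), (a,x86), (c,x85), (c,x86)}
  {a, c} × {x86, x87} = {(a,x86), (a,x87), (c,x86), (c,x87)}
  {b, c} × {x85, x86} = {(b,x85), (b,x86), (c,x85), (c,x86)}
  {b, c} × {x86, x87} = {(b,x86), (b,x87), (c,x86), (c,x87)}
  {a, c} × {x85, x86, x87} = {(a,x85), (a,x86), (a,x87), (c,x85), (c,x86), (c,x87)}
  {a, b, c} × {x85, x86} = {(a,x85), (a,x86), (b,x85), (b,x86), (c,x85), (c,x86)}
  {a, b, c} × {x86, x87} = {(a,x86), (a,x87), (b,x86), (b,x87), (c,x86), (c,x87)}
  {b, c} × {x85, x86, x87} = {(b,x85), (b,x86), (b,x87), (c,x85), (c,x86), (c,x87)}
  {a, b, c} × {x85, x86, x87} = {(a,x85), (a,x86), (a,x87), (b,x85), (b,x86), (b,x87), (c,x85), (c,x86), (c,x87)}
These 21 distinct sets form the basis B.
Close under arbitrary unions to get τ_{X×Y}; counting gives |τ_{X×Y}| = 70.


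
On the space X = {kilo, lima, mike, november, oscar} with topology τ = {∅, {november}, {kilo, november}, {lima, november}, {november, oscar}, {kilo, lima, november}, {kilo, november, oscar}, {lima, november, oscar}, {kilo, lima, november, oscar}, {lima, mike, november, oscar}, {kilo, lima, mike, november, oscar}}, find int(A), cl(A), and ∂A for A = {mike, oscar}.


int(A) = ∅, cl(A) = {mike, oscar}, ∂A = {mike, oscar}.

Closed sets in (X, τ) are complements of opens:
  closed(X, τ) = {∅, {kilo}, {mike}, {kilo, mike}, {lima, mike}, {mike, oscar}, {kilo, lima, mike}, {kilo, mike, oscar}, {lima, mike, oscar}, {kilo, lima, mike, oscar}, {kilo, lima, mike, november, oscar}}.
int(A) = ⋃ {U ∈ τ : U ⊆ A}. Opens contained in A: ∅.
Taking the union of these: int(A) = ∅.
cl(A) = ⋂ {C closed : A ⊆ C}. Closed sets containing A: {mike, oscar}, {kilo, mike, oscar}, {lima, mike, oscar}, {kilo, lima, mike, oscar}, {kilo, lima, mike, november, oscar}.
Intersecting these: cl(A) = {mike, oscar}.
∂A = cl(A) ∖ int(A) = {mike, oscar} ∖ ∅ = {mike, oscar}.


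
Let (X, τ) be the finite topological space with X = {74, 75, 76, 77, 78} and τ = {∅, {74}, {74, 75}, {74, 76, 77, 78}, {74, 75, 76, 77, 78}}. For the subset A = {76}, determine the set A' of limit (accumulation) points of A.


A' = {77, 78}

For each x ∈ X, list the open sets U ∈ τ with x ∈ U, then check whether U ∩ (A ∖ {x}) ≠ ∅ for every such U.
  x = 74: open {74} ∋ x has {74} ∩ (A ∖ {74}) = ∅, so x is NOT a limit point.
  x = 75: open {74, 75} ∋ x has {74, 75} ∩ (A ∖ {75}) = ∅, so x is NOT a limit point.
  x = 76: open {74, 76, 77, 78} ∋ x has {74, 76, 77, 78} ∩ (A ∖ {76}) = ∅, so x is NOT a limit point.
  x = 77: opens ∋ x are {74, 76, 77, 78}, {74, 75, 76, 77, 78}; each meets A ∖ {77}, so x IS a limit point.
  x = 78: opens ∋ x are {74, 76, 77, 78}, {74, 75, 76, 77, 78}; each meets A ∖ {78}, so x IS a limit point.
Collecting: A' = {77, 78}.


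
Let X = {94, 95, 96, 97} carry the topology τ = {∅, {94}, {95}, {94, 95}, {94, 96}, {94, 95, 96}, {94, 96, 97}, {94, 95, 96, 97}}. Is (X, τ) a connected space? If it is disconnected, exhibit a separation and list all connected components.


(X, τ) is disconnected; components = [{95}, {94, 96, 97}].

Find clopen sets (U ∈ τ with X ∖ U ∈ τ):
  U = ∅, X ∖ U = {94, 95, 96, 97} — both open, so U is clopen.
  U = {95}, X ∖ U = {94, 96, 97} — both open, so U is clopen.
  U = {94, 96, 97}, X ∖ U = {95} — both open, so U is clopen.
  U = {94, 95, 96, 97}, X ∖ U = ∅ — both open, so U is clopen.
Nontrivial clopen(s) exist: e.g. {94, 96, 97}. So (X, τ) is disconnected.
Compute connected components by grouping points that agree on all clopens:
  component: {95}
  component: {94, 96, 97}


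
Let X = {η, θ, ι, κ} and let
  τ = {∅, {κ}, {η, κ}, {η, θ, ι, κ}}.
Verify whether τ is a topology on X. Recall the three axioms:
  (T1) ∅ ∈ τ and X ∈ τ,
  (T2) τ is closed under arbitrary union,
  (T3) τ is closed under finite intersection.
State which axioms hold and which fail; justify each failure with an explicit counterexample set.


τ IS a topology on X.

Axiom (T1): ∅ ∈ τ? Yes; X ∈ τ? Yes.
Axiom (T2/T3): check pairwise unions and intersections of members of τ.
All pairwise intersections and unions checked — each lies in τ. Therefore τ satisfies (T1), (T2), (T3): it IS a topology on X.


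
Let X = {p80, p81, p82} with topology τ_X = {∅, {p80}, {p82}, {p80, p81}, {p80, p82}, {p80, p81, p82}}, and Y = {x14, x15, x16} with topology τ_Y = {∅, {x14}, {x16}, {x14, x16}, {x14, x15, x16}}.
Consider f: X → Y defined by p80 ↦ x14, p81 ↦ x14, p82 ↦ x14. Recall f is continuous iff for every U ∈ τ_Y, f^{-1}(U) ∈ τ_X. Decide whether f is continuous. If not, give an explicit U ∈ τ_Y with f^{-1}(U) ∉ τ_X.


f IS continuous.

Compute f^{-1}(U) for each U ∈ τ_Y:
  U = ∅: f^{-1}(U) = ∅ ∈ τ_X ✓.
  U = {x14}: f^{-1}(U) = {p80, p81, p82} ∈ τ_X ✓.
  U = {x16}: f^{-1}(U) = ∅ ∈ τ_X ✓.
  U = {x14, x16}: f^{-1}(U) = {p80, p81, p82} ∈ τ_X ✓.
  U = {x14, x15, x16}: f^{-1}(U) = {p80, p81, p82} ∈ τ_X ✓.
Every preimage lies in τ_X, so f IS continuous.


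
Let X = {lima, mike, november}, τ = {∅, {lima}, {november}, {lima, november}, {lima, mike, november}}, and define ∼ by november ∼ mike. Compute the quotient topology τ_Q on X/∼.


X/∼ = {[lima], [mike=november]}; |τ_Q| = 3.

Equivalence classes: [lima], [mike=november].
Quotient map π: X → X/∼ sends lima ↦ [lima], mike ↦ [mike=november], november ↦ [mike=november].
For each subset V ⊆ X/∼, compute π^{-1}(V) ⊆ X and check whether π^{-1}(V) ∈ τ. V is open in τ_Q iff π^{-1}(V) ∈ τ.
  V = {}: π^{-1}(V) = ∅ ∈ τ ✓.
  V = {[lima]}: π^{-1}(V) = {lima} ∈ τ ✓.
  V = {[mike=november]}: π^{-1}(V) = {mike, november} ∉ τ ✗.
  V = {[lima], [mike=november]}: π^{-1}(V) = {lima, mike, november} ∈ τ ✓.
Open sets in the quotient: τ_Q = {{}, {[lima]}, {[lima], [mike=november]}} (3 elements).


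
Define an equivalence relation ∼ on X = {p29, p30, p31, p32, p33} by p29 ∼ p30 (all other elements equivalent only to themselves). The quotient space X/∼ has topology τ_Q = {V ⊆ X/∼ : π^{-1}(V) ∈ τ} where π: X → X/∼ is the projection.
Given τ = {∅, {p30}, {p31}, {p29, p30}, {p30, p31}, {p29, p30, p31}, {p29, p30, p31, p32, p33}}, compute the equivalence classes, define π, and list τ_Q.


X/∼ = {[p29=p30], [p31], [p32], [p33]}; |τ_Q| = 5.

Equivalence classes: [p29=p30], [p31], [p32], [p33].
Quotient map π: X → X/∼ sends p29 ↦ [p29=p30], p30 ↦ [p29=p30], p31 ↦ [p31], p32 ↦ [p32], p33 ↦ [p33].
For each subset V ⊆ X/∼, compute π^{-1}(V) ⊆ X and check whether π^{-1}(V) ∈ τ. V is open in τ_Q iff π^{-1}(V) ∈ τ.
  V = {}: π^{-1}(V) = ∅ ∈ τ ✓.
  V = {[p29=p30]}: π^{-1}(V) = {p29, p30} ∈ τ ✓.
  V = {[p31]}: π^{-1}(V) = {p31} ∈ τ ✓.
  V = {[p29=p30], [p31]}: π^{-1}(V) = {p29, p30, p31} ∈ τ ✓.
  V = {[p32]}: π^{-1}(V) = {p32} ∉ τ ✗.
  V = {[p29=p30], [p32]}: π^{-1}(V) = {p29, p30, p32} ∉ τ ✗.
  V = {[p31], [p32]}: π^{-1}(V) = {p31, p32} ∉ τ ✗.
  V = {[p29=p30], [p31], [p32]}: π^{-1}(V) = {p29, p30, p31, p32} ∉ τ ✗.
  V = {[p33]}: π^{-1}(V) = {p33} ∉ τ ✗.
  V = {[p29=p30], [p33]}: π^{-1}(V) = {p29, p30, p33} ∉ τ ✗.
  V = {[p31], [p33]}: π^{-1}(V) = {p31, p33} ∉ τ ✗.
  V = {[p29=p30], [p31], [p33]}: π^{-1}(V) = {p29, p30, p31, p33} ∉ τ ✗.
  V = {[p32], [p33]}: π^{-1}(V) = {p32, p33} ∉ τ ✗.
  V = {[p29=p30], [p32], [p33]}: π^{-1}(V) = {p29, p30, p32, p33} ∉ τ ✗.
  V = {[p31], [p32], [p33]}: π^{-1}(V) = {p31, p32, p33} ∉ τ ✗.
  V = {[p29=p30], [p31], [p32], [p33]}: π^{-1}(V) = {p29, p30, p31, p32, p33} ∈ τ ✓.
Open sets in the quotient: τ_Q = {{}, {[p29=p30]}, {[p31]}, {[p29=p30], [p31]}, {[p29=p30], [p31], [p32], [p33]}} (5 elements).


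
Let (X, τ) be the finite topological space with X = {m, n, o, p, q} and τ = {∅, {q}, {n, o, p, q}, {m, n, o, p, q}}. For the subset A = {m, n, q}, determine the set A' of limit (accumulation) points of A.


A' = {m, n, o, p}

For each x ∈ X, list the open sets U ∈ τ with x ∈ U, then check whether U ∩ (A ∖ {x}) ≠ ∅ for every such U.
  x = m: opens ∋ x are {m, n, o, p, q}; each meets A ∖ {m}, so x IS a limit point.
  x = n: opens ∋ x are {n, o, p, q}, {m, n, o, p, q}; each meets A ∖ {n}, so x IS a limit point.
  x = o: opens ∋ x are {n, o, p, q}, {m, n, o, p, q}; each meets A ∖ {o}, so x IS a limit point.
  x = p: opens ∋ x are {n, o, p, q}, {m, n, o, p, q}; each meets A ∖ {p}, so x IS a limit point.
  x = q: open {q} ∋ x has {q} ∩ (A ∖ {q}) = ∅, so x is NOT a limit point.
Collecting: A' = {m, n, o, p}.


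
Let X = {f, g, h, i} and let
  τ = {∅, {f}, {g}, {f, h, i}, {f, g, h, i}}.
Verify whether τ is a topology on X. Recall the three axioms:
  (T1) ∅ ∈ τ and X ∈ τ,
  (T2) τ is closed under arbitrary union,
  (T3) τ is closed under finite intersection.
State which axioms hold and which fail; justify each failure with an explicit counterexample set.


τ is NOT a topology on X.

Axiom (T1): ∅ ∈ τ? Yes; X ∈ τ? Yes.
Axiom (T2/T3): check pairwise unions and intersections of members of τ.
Counterexample for (T2): {f} ∪ {g} = {f, g} ∉ τ. Therefore τ is NOT a topology.


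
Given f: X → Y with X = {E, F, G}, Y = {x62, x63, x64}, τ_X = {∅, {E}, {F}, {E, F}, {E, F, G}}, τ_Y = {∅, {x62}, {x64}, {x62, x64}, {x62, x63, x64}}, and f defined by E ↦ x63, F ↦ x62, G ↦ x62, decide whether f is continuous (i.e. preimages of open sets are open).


f is NOT continuous.

Compute f^{-1}(U) for each U ∈ τ_Y:
  U = ∅: f^{-1}(U) = ∅ ∈ τ_X ✓.
  U = {x62}: f^{-1}(U) = {F, G} ∉ τ_X ✗.
  U = {x64}: f^{-1}(U) = ∅ ∈ τ_X ✓.
  U = {x62, x64}: f^{-1}(U) = {F, G} ∉ τ_X ✗.
  U = {x62, x63, x64}: f^{-1}(U) = {E, F, G} ∈ τ_X ✓.
Found U = {x62} with f^{-1}(U) = {F, G} not in τ_X. Therefore f is NOT continuous.


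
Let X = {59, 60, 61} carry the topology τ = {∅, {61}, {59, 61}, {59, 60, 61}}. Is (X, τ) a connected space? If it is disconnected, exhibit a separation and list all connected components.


(X, τ) is connected.

Find clopen sets (U ∈ τ with X ∖ U ∈ τ):
  U = ∅, X ∖ U = {59, 60, 61} — both open, so U is clopen.
  U = {59, 60, 61}, X ∖ U = ∅ — both open, so U is clopen.
Only trivial clopens (∅ and X) exist, so (X, τ) is connected.
Compute connected components by grouping points that agree on all clopens:
  component: {59, 60, 61}


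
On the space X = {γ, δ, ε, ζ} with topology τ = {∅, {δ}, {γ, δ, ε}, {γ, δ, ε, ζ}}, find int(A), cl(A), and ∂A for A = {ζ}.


int(A) = ∅, cl(A) = {ζ}, ∂A = {ζ}.

Closed sets in (X, τ) are complements of opens:
  closed(X, τ) = {∅, {ζ}, {γ, ε, ζ}, {γ, δ, ε, ζ}}.
int(A) = ⋃ {U ∈ τ : U ⊆ A}. Opens contained in A: ∅.
Taking the union of these: int(A) = ∅.
cl(A) = ⋂ {C closed : A ⊆ C}. Closed sets containing A: {ζ}, {γ, ε, ζ}, {γ, δ, ε, ζ}.
Intersecting these: cl(A) = {ζ}.
∂A = cl(A) ∖ int(A) = {ζ} ∖ ∅ = {ζ}.


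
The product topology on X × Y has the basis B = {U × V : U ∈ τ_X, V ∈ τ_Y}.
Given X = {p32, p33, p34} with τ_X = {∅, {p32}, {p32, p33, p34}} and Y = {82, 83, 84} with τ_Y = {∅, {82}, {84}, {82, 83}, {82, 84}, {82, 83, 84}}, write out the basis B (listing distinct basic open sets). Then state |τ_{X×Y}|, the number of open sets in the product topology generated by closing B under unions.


Basis B = {∅ × ∅, {p32} × {82}, {p32} × {84}, {p32} × {82, 83}, {p32} × {82, 84}, {p32} × {82, 83, 84}, {p32, p33, p34} × {82}, {p32, p33, p34} × {84}, {p32, p33, p34} × {82, 83}, {p32, p33, p34} × {82, 84}, {p32, p33, p34} × {82, 83, 84}}; |τ_{X×Y}| = 18.

Enumerate products U × V with U ∈ τ_X, V ∈ τ_Y (deduplicated):
  ∅ × ∅ = {} (∅)
  {p32} × {82} = {(p32,82)}
  {p32} × {84} = {(p32,84)}
  {p32} × {82, 83} = {(p32,82), (p32,83)}
  {p32} × {82, 84} = {(p32,82), (p32,84)}
  {p32} × {82, 83, 84} = {(p32,82), (p32,83), (p32,84)}
  {p32, p33, p34} × {82} = {(p32,82), (p33,82), (p34,82)}
  {p32, p33, p34} × {84} = {(p32,84), (p33,84), (p34,84)}
  {p32, p33, p34} × {82, 83} = {(p32,82), (p32,83), (p33,82), (p33,83), (p34,82), (p34,83)}
  {p32, p33, p34} × {82, 84} = {(p32,82), (p32,84), (p33,82), (p33,84), (p34,82), (p34,84)}
  {p32, p33, p34} × {82, 83, 84} = {(p32,82), (p32,83), (p32,84), (p33,82), (p33,83), (p33,84), (p34,82), (p34,83), (p34,84)}
These 11 distinct sets form the basis B.
Close under arbitrary unions to get τ_{X×Y}; counting gives |τ_{X×Y}| = 18.


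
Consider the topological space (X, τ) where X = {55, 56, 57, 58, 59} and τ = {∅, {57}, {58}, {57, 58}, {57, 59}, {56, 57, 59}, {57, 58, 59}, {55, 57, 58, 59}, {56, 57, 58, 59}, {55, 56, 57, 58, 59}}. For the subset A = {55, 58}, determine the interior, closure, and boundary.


int(A) = {58}, cl(A) = {55, 58}, ∂A = {55}.

Closed sets in (X, τ) are complements of opens:
  closed(X, τ) = {∅, {55}, {56}, {55, 56}, {55, 58}, {55, 56, 58}, {55, 56, 59}, {55, 56, 57, 59}, {55, 56, 58, 59}, {55, 56, 57, 58, 59}}.
int(A) = ⋃ {U ∈ τ : U ⊆ A}. Opens contained in A: ∅, {58}.
Taking the union of these: int(A) = {58}.
cl(A) = ⋂ {C closed : A ⊆ C}. Closed sets containing A: {55, 58}, {55, 56, 58}, {55, 56, 58, 59}, {55, 56, 57, 58, 59}.
Intersecting these: cl(A) = {55, 58}.
∂A = cl(A) ∖ int(A) = {55, 58} ∖ {58} = {55}.


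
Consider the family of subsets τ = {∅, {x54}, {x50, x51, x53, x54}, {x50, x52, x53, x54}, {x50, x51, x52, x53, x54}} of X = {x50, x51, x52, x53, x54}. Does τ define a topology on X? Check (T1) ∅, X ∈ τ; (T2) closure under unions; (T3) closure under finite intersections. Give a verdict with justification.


τ is NOT a topology on X.

Axiom (T1): ∅ ∈ τ? Yes; X ∈ τ? Yes.
Axiom (T2/T3): check pairwise unions and intersections of members of τ.
Counterexample for (T3): {x50, x51, x53, x54} ∩ {x50, x52, x53, x54} = {x50, x53, x54} ∉ τ. Therefore τ is NOT a topology.


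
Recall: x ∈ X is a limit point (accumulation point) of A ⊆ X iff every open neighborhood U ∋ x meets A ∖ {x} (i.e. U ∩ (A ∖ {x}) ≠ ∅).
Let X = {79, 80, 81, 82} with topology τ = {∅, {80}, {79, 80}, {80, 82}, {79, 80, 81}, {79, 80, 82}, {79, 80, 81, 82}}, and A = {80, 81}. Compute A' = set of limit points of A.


A' = {79, 81, 82}

For each x ∈ X, list the open sets U ∈ τ with x ∈ U, then check whether U ∩ (A ∖ {x}) ≠ ∅ for every such U.
  x = 79: opens ∋ x are {79, 80}, {79, 80, 81}, {79, 80, 82}, {79, 80, 81, 82}; each meets A ∖ {79}, so x IS a limit point.
  x = 80: open {80} ∋ x has {80} ∩ (A ∖ {80}) = ∅, so x is NOT a limit point.
  x = 81: opens ∋ x are {79, 80, 81}, {79, 80, 81, 82}; each meets A ∖ {81}, so x IS a limit point.
  x = 82: opens ∋ x are {80, 82}, {79, 80, 82}, {79, 80, 81, 82}; each meets A ∖ {82}, so x IS a limit point.
Collecting: A' = {79, 81, 82}.


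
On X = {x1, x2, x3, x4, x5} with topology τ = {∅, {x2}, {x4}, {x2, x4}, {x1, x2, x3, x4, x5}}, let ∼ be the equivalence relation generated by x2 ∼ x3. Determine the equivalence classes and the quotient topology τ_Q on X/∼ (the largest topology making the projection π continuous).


X/∼ = {[x1], [x2=x3], [x4], [x5]}; |τ_Q| = 3.

Equivalence classes: [x1], [x2=x3], [x4], [x5].
Quotient map π: X → X/∼ sends x1 ↦ [x1], x2 ↦ [x2=x3], x3 ↦ [x2=x3], x4 ↦ [x4], x5 ↦ [x5].
For each subset V ⊆ X/∼, compute π^{-1}(V) ⊆ X and check whether π^{-1}(V) ∈ τ. V is open in τ_Q iff π^{-1}(V) ∈ τ.
  V = {}: π^{-1}(V) = ∅ ∈ τ ✓.
  V = {[x1]}: π^{-1}(V) = {x1} ∉ τ ✗.
  V = {[x2=x3]}: π^{-1}(V) = {x2, x3} ∉ τ ✗.
  V = {[x1], [x2=x3]}: π^{-1}(V) = {x1, x2, x3} ∉ τ ✗.
  V = {[x4]}: π^{-1}(V) = {x4} ∈ τ ✓.
  V = {[x1], [x4]}: π^{-1}(V) = {x1, x4} ∉ τ ✗.
  V = {[x2=x3], [x4]}: π^{-1}(V) = {x2, x3, x4} ∉ τ ✗.
  V = {[x1], [x2=x3], [x4]}: π^{-1}(V) = {x1, x2, x3, x4} ∉ τ ✗.
  V = {[x5]}: π^{-1}(V) = {x5} ∉ τ ✗.
  V = {[x1], [x5]}: π^{-1}(V) = {x1, x5} ∉ τ ✗.
  V = {[x2=x3], [x5]}: π^{-1}(V) = {x2, x3, x5} ∉ τ ✗.
  V = {[x1], [x2=x3], [x5]}: π^{-1}(V) = {x1, x2, x3, x5} ∉ τ ✗.
  V = {[x4], [x5]}: π^{-1}(V) = {x4, x5} ∉ τ ✗.
  V = {[x1], [x4], [x5]}: π^{-1}(V) = {x1, x4, x5} ∉ τ ✗.
  V = {[x2=x3], [x4], [x5]}: π^{-1}(V) = {x2, x3, x4, x5} ∉ τ ✗.
  V = {[x1], [x2=x3], [x4], [x5]}: π^{-1}(V) = {x1, x2, x3, x4, x5} ∈ τ ✓.
Open sets in the quotient: τ_Q = {{}, {[x4]}, {[x1], [x2=x3], [x4], [x5]}} (3 elements).


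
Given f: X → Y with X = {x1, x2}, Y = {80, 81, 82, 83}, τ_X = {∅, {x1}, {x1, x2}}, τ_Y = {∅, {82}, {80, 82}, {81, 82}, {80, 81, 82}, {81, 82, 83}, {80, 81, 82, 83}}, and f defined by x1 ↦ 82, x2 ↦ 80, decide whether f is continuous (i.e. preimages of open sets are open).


f IS continuous.

Compute f^{-1}(U) for each U ∈ τ_Y:
  U = ∅: f^{-1}(U) = ∅ ∈ τ_X ✓.
  U = {82}: f^{-1}(U) = {x1} ∈ τ_X ✓.
  U = {80, 82}: f^{-1}(U) = {x1, x2} ∈ τ_X ✓.
  U = {81, 82}: f^{-1}(U) = {x1} ∈ τ_X ✓.
  U = {80, 81, 82}: f^{-1}(U) = {x1, x2} ∈ τ_X ✓.
  U = {81, 82, 83}: f^{-1}(U) = {x1} ∈ τ_X ✓.
  U = {80, 81, 82, 83}: f^{-1}(U) = {x1, x2} ∈ τ_X ✓.
Every preimage lies in τ_X, so f IS continuous.


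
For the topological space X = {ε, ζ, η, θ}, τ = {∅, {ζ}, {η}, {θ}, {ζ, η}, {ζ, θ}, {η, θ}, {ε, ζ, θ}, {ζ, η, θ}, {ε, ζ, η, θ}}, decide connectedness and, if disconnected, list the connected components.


(X, τ) is disconnected; components = [{η}, {ε, ζ, θ}].

Find clopen sets (U ∈ τ with X ∖ U ∈ τ):
  U = ∅, X ∖ U = {ε, ζ, η, θ} — both open, so U is clopen.
  U = {η}, X ∖ U = {ε, ζ, θ} — both open, so U is clopen.
  U = {ε, ζ, θ}, X ∖ U = {η} — both open, so U is clopen.
  U = {ε, ζ, η, θ}, X ∖ U = ∅ — both open, so U is clopen.
Nontrivial clopen(s) exist: e.g. {ε, ζ, θ}. So (X, τ) is disconnected.
Compute connected components by grouping points that agree on all clopens:
  component: {η}
  component: {ε, ζ, θ}


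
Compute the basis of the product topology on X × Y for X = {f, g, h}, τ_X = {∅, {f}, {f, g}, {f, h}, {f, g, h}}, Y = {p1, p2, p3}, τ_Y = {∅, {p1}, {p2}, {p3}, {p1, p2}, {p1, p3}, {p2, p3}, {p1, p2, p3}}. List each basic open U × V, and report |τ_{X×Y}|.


Basis B = {∅ × ∅, {f} × {p1}, {f} × {p2}, {f} × {p3}, {f} × {p1, p2}, {f} × {p1, p3}, {f, g} × {p1}, {f, h} × {p1}, {f} × {p2, p3}, {f, g} × {p2}, {f, h} × {p2}, {f, g} × {p3}, {f, h} × {p3}, {f} × {p1, p2, p3}, {f, g, h} × {p1}, {f, g, h} × {p2}, {f, g, h} × {p3}, {f, g} × {p1, p2}, {f, h} × {p1, p2}, {f, g} × {p1, p3}, {f, h} × {p1, p3}, {f, g} × {p2, p3}, {f, h} × {p2, p3}, {f, g} × {p1, p2, p3}, {f, h} × {p1, p2, p3}, {f, g, h} × {p1, p2}, {f, g, h} × {p1, p3}, {f, g, h} × {p2, p3}, {f, g, h} × {p1, p2, p3}}; |τ_{X×Y}| = 125.

Enumerate products U × V with U ∈ τ_X, V ∈ τ_Y (deduplicated):
  ∅ × ∅ = {} (∅)
  {f} × {p1} = {(f,p1)}
  {f} × {p2} = {(f,p2)}
  {f} × {p3} = {(f,p3)}
  {f} × {p1, p2} = {(f,p1), (f,p2)}
  {f} × {p1, p3} = {(f,p1), (f,p3)}
  {f, g} × {p1} = {(f,p1), (g,p1)}
  {f, h} × {p1} = {(f,p1), (h,p1)}
  {f} × {p2, p3} = {(f,p2), (f,p3)}
  {f, g} × {p2} = {(f,p2), (g,p2)}
  {f, h} × {p2} = {(f,p2), (h,p2)}
  {f, g} × {p3} = {(f,p3), (g,p3)}
  {f, h} × {p3} = {(f,p3), (h,p3)}
  {f} × {p1, p2, p3} = {(f,p1), (f,p2), (f,p3)}
  {f, g, h} × {p1} = {(f,p1), (g,p1), (h,p1)}
  {f, g, h} × {p2} = {(f,p2), (g,p2), (h,p2)}
  {f, g, h} × {p3} = {(f,p3), (g,p3), (h,p3)}
  {f, g} × {p1, p2} = {(f,p1), (f,p2), (g,p1), (g,p2)}
  {f, h} × {p1, p2} = {(f,p1), (f,p2), (h,p1), (h,p2)}
  {f, g} × {p1, p3} = {(f,p1), (f,p3), (g,p1), (g,p3)}
  {f, h} × {p1, p3} = {(f,p1), (f,p3), (h,p1), (h,p3)}
  {f, g} × {p2, p3} = {(f,p2), (f,p3), (g,p2), (g,p3)}
  {f, h} × {p2, p3} = {(f,p2), (f,p3), (h,p2), (h,p3)}
  {f, g} × {p1, p2, p3} = {(f,p1), (f,p2), (f,p3), (g,p1), (g,p2), (g,p3)}
  {f, h} × {p1, p2, p3} = {(f,p1), (f,p2), (f,p3), (h,p1), (h,p2), (h,p3)}
  {f, g, h} × {p1, p2} = {(f,p1), (f,p2), (g,p1), (g,p2), (h,p1), (h,p2)}
  {f, g, h} × {p1, p3} = {(f,p1), (f,p3), (g,p1), (g,p3), (h,p1), (h,p3)}
  {f, g, h} × {p2, p3} = {(f,p2), (f,p3), (g,p2), (g,p3), (h,p2), (h,p3)}
  {f, g, h} × {p1, p2, p3} = {(f,p1), (f,p2), (f,p3), (g,p1), (g,p2), (g,p3), (h,p1), (h,p2), (h,p3)}
These 29 distinct sets form the basis B.
Close under arbitrary unions to get τ_{X×Y}; counting gives |τ_{X×Y}| = 125.
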